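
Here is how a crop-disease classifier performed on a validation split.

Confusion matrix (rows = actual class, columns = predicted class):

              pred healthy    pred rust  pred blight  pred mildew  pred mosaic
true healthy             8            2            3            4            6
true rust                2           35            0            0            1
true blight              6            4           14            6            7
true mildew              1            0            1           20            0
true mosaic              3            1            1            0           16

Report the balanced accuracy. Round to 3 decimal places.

Balanced accuracy = mean of per-class recall.
  healthy: recall = 8/23 = 0.3478
  rust: recall = 35/38 = 0.9211
  blight: recall = 14/37 = 0.3784
  mildew: recall = 20/22 = 0.9091
  mosaic: recall = 16/21 = 0.7619
Mean = (0.3478 + 0.9211 + 0.3784 + 0.9091 + 0.7619) / 5 = 0.664

0.664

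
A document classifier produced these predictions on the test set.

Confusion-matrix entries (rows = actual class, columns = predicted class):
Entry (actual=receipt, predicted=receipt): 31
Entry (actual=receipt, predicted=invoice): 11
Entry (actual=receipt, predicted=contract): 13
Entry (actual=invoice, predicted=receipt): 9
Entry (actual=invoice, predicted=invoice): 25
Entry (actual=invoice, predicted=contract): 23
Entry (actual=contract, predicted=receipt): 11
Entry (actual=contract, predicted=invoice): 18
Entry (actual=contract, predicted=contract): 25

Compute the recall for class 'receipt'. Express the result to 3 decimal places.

0.564

Treat 'receipt' as positive and all other classes as negative.
recall = TP/(TP+FN).
receipt: TP=31, FN=11+13=24 → 31/55 = 0.5636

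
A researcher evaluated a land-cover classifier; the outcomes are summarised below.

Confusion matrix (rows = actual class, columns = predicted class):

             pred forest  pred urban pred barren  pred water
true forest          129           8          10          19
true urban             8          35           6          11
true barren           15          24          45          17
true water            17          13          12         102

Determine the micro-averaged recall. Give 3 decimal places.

Micro-averaging pools counts across classes: ΣTP=311, ΣFP=160, ΣFN=160.
Micro-recall = TP/(TP+FN) on pooled counts = 0.660 (equals overall accuracy in single-label multiclass).

0.660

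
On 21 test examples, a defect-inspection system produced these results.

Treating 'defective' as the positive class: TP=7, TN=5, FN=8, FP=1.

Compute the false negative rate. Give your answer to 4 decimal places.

0.5333

FNR = FN/(FN+TP) = 8/(8+7) = 0.5333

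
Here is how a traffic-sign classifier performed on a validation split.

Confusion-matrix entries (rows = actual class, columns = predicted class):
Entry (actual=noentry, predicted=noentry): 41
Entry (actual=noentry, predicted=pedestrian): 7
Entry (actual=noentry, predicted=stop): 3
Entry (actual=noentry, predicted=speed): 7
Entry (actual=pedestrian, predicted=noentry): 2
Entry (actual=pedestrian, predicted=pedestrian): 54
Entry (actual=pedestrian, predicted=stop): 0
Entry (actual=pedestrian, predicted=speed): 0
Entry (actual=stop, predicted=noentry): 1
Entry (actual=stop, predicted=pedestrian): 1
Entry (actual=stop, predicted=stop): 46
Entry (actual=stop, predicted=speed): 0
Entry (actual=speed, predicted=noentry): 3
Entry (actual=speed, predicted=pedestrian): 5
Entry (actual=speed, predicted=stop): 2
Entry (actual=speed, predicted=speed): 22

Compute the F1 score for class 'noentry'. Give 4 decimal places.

0.7810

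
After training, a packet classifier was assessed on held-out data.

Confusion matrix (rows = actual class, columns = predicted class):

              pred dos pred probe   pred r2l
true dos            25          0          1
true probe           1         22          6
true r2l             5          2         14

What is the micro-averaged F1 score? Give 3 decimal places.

Micro-averaging pools counts across classes: ΣTP=61, ΣFP=15, ΣFN=15.
Micro-F1 score = 2·TP/(2·TP+FP+FN) on pooled counts = 0.803 (equals overall accuracy in single-label multiclass).

0.803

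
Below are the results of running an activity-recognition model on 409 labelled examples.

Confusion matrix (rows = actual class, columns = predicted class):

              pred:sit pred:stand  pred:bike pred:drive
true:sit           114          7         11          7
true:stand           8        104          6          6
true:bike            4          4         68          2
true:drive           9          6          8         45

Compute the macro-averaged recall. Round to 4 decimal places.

0.7981

Per-class recall (TP/(TP+FN)):
  sit: TP=114, FN=7+11+7=25 → 114/139 = 0.82014
  stand: TP=104, FN=8+6+6=20 → 104/124 = 0.83871
  bike: TP=68, FN=4+4+2=10 → 68/78 = 0.87179
  drive: TP=45, FN=9+6+8=23 → 45/68 = 0.66176
Macro-recall = mean = (0.82014 + 0.83871 + 0.87179 + 0.66176) / 4 = 0.7981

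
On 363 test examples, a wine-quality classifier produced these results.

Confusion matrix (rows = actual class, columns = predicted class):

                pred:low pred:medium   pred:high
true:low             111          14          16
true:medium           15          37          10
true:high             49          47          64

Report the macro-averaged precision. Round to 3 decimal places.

Per-class precision (TP/(TP+FP)):
  low: TP=111, FP=15+49=64 → 111/175 = 0.6343
  medium: TP=37, FP=14+47=61 → 37/98 = 0.3776
  high: TP=64, FP=16+10=26 → 64/90 = 0.7111
Macro-precision = mean = (0.6343 + 0.3776 + 0.7111) / 3 = 0.574

0.574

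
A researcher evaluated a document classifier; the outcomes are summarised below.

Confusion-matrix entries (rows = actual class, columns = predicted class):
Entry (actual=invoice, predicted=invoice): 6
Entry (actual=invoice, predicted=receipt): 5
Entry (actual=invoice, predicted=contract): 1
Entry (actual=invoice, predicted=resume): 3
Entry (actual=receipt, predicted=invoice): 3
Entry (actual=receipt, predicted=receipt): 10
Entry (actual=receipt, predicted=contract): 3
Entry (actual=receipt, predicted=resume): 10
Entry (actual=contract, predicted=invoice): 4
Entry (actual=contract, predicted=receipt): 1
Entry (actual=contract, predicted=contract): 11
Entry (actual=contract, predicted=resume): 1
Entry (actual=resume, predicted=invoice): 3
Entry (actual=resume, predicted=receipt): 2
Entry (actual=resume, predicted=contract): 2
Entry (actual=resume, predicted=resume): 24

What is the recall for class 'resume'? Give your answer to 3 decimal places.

recall = TP/(TP+FN).
resume: TP=24, FN=3+2+2=7 → 24/31 = 0.7742

0.774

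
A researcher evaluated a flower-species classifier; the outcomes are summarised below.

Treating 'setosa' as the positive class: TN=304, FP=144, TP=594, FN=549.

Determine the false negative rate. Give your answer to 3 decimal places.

0.480

FNR = FN/(FN+TP) = 549/(549+594) = 0.480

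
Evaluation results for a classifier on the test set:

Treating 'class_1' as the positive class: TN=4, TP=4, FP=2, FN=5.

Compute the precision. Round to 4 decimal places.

0.6667

Precision = TP/(TP+FP) = 4/(4+2) = 4/6 = 0.6667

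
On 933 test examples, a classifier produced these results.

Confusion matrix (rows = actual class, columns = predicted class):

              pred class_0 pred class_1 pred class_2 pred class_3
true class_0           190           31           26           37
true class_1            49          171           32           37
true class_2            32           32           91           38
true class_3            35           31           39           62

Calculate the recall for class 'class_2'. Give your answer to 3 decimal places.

0.472

Take TP from the diagonal, FP from the rest of the 'class_2' prediction marginal, FN from the rest of the 'class_2' actual marginal.
recall = TP/(TP+FN).
class_2: TP=91, FN=32+32+38=102 → 91/193 = 0.4715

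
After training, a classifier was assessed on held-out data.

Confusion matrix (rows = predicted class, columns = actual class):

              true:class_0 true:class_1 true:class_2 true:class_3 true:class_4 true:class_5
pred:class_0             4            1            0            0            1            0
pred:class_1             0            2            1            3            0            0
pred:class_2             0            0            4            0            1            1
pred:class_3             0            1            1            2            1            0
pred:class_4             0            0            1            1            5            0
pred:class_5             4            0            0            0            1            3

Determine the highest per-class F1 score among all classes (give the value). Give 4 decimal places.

Per-class F1 score (2·TP/(2·TP+FP+FN)):
  class_0: TP=4, FP=1+0+0+1+0=2, FN=0+0+0+0+4=4 → 8/14 = 0.57143
  class_1: TP=2, FP=0+1+3+0+0=4, FN=1+0+1+0+0=2 → 4/10 = 0.40000
  class_2: TP=4, FP=0+0+0+1+1=2, FN=0+1+1+1+0=3 → 8/13 = 0.61538
  class_3: TP=2, FP=0+1+1+1+0=3, FN=0+3+0+1+0=4 → 4/11 = 0.36364
  class_4: TP=5, FP=0+0+1+1+0=2, FN=1+0+1+1+1=4 → 10/16 = 0.62500
  class_5: TP=3, FP=4+0+0+0+1=5, FN=0+0+1+0+0=1 → 6/12 = 0.50000
Highest is class 'class_4' with F1 score = 0.6250.

0.6250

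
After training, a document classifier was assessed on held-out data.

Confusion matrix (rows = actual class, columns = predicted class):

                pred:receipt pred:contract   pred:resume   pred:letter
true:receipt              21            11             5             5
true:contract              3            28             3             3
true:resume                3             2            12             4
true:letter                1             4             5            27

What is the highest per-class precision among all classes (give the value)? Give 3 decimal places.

0.750

Per-class precision (TP/(TP+FP)):
  receipt: TP=21, FP=3+3+1=7 → 21/28 = 0.7500
  contract: TP=28, FP=11+2+4=17 → 28/45 = 0.6222
  resume: TP=12, FP=5+3+5=13 → 12/25 = 0.4800
  letter: TP=27, FP=5+3+4=12 → 27/39 = 0.6923
Highest is class 'receipt' with precision = 0.750.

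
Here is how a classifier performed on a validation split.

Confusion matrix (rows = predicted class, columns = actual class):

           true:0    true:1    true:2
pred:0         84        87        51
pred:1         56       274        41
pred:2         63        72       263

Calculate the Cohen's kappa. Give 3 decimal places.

0.423

Observed agreement pₒ = trace/N = 621/991 = 0.6266
Expected agreement pₑ = Σ (rowᵢ·colᵢ)/N² = (203·222 + 433·371 + 355·398)/991² = 0.3533
κ = (pₒ − pₑ)/(1 − pₑ) = (0.6266 − 0.3533)/(1 − 0.3533) = 0.423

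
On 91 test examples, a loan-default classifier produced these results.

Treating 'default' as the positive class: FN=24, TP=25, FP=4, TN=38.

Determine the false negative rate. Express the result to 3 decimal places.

0.490

FNR = FN/(FN+TP) = 24/(24+25) = 0.490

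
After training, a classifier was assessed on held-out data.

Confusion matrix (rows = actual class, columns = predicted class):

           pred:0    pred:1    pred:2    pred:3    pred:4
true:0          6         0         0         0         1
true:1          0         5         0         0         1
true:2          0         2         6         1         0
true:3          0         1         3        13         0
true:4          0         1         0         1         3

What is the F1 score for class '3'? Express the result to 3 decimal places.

F1 score = 2·TP/(2·TP+FP+FN).
3: TP=13, FP=0+0+1+1=2, FN=0+1+3+0=4 → 26/32 = 0.8125

0.813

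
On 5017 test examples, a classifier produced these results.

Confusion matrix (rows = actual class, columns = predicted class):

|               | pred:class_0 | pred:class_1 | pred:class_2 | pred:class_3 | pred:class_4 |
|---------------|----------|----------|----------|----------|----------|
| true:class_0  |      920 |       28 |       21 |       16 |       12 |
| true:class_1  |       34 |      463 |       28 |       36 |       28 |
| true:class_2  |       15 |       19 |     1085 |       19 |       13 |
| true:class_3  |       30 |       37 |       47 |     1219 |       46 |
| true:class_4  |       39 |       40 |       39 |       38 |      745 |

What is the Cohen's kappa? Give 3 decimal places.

0.852

Observed agreement pₒ = trace/N = 4432/5017 = 0.8834
Expected agreement pₑ = Σ (rowᵢ·colᵢ)/N² = (997·1038 + 589·587 + 1151·1220 + 1379·1328 + 901·844)/5017² = 0.2136
κ = (pₒ − pₑ)/(1 − pₑ) = (0.8834 − 0.2136)/(1 − 0.2136) = 0.852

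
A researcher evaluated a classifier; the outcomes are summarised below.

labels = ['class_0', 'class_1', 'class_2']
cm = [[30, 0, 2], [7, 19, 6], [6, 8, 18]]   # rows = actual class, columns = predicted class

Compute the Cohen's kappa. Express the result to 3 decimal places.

0.547

Observed agreement pₒ = trace/N = 67/96 = 0.6979
Expected agreement pₑ = Σ (rowᵢ·colᵢ)/N² = (32·43 + 32·27 + 32·26)/96² = 0.3333
κ = (pₒ − pₑ)/(1 − pₑ) = (0.6979 − 0.3333)/(1 − 0.3333) = 0.547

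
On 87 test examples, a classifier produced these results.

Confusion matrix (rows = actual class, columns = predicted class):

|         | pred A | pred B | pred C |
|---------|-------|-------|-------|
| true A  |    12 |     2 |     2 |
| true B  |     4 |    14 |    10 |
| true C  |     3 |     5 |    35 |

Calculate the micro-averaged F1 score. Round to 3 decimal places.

Micro-averaging pools counts across classes: ΣTP=61, ΣFP=26, ΣFN=26.
Micro-F1 score = 2·TP/(2·TP+FP+FN) on pooled counts = 0.701 (equals overall accuracy in single-label multiclass).

0.701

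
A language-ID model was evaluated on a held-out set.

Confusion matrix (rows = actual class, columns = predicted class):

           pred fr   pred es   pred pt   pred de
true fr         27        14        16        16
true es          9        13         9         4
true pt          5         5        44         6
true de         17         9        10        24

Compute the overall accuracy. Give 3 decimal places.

Accuracy = trace / total = (27+13+44+24=108) / 228 = 108/228 = 0.474

0.474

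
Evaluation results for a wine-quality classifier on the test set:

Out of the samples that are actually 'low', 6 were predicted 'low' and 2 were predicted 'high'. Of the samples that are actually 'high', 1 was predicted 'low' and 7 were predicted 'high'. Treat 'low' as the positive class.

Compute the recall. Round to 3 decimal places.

0.750

Recall = TP/(TP+FN) = 6/(6+2) = 6/8 = 0.750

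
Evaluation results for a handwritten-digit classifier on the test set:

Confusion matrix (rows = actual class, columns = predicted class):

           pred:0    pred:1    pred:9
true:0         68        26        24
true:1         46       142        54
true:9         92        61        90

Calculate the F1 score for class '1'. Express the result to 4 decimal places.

0.6030

Take TP from the diagonal, FP from the rest of the '1' prediction marginal, FN from the rest of the '1' actual marginal.
F1 score = 2·TP/(2·TP+FP+FN).
1: TP=142, FP=26+61=87, FN=46+54=100 → 284/471 = 0.60297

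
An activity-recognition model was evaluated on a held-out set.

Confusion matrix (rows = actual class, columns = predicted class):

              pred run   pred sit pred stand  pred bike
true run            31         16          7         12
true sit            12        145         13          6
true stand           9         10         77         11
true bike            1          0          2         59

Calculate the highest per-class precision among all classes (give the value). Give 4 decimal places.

0.8480

Per-class precision (TP/(TP+FP)):
  run: TP=31, FP=12+9+1=22 → 31/53 = 0.58491
  sit: TP=145, FP=16+10+0=26 → 145/171 = 0.84795
  stand: TP=77, FP=7+13+2=22 → 77/99 = 0.77778
  bike: TP=59, FP=12+6+11=29 → 59/88 = 0.67045
Highest is class 'sit' with precision = 0.8480.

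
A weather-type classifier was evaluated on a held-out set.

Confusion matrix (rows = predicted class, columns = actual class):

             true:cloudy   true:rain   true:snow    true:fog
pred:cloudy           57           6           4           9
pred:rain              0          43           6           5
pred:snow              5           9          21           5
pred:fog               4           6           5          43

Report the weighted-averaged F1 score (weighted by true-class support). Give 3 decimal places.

0.719

Per-class F1 score (2·TP/(2·TP+FP+FN)):
  cloudy: TP=57, FP=6+4+9=19, FN=0+5+4=9 → 114/142 = 0.8028
  rain: TP=43, FP=0+6+5=11, FN=6+9+6=21 → 86/118 = 0.7288
  snow: TP=21, FP=5+9+5=19, FN=4+6+5=15 → 42/76 = 0.5526
  fog: TP=43, FP=4+6+5=15, FN=9+5+5=19 → 86/120 = 0.7167
Weighted-F1 score = Σ (supportᵢ/N)·F1 scoreᵢ with N=228: (66/228)·0.8028 + (64/228)·0.7288 + (36/228)·0.5526 + (62/228)·0.7167 = 0.719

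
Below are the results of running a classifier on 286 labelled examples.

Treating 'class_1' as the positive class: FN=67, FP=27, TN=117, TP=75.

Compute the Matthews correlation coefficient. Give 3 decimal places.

0.356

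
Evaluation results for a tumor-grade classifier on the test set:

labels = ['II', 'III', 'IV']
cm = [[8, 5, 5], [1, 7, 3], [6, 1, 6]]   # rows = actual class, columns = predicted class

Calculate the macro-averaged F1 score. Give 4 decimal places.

0.5042

Per-class F1 score (2·TP/(2·TP+FP+FN)):
  II: TP=8, FP=1+6=7, FN=5+5=10 → 16/33 = 0.48485
  III: TP=7, FP=5+1=6, FN=1+3=4 → 14/24 = 0.58333
  IV: TP=6, FP=5+3=8, FN=6+1=7 → 12/27 = 0.44444
Macro-F1 score = mean = (0.48485 + 0.58333 + 0.44444) / 3 = 0.5042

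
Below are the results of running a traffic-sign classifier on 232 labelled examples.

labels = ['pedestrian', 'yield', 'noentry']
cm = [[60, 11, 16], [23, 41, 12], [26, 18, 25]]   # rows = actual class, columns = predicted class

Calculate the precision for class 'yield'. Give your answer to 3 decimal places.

precision = TP/(TP+FP).
yield: TP=41, FP=11+18=29 → 41/70 = 0.5857

0.586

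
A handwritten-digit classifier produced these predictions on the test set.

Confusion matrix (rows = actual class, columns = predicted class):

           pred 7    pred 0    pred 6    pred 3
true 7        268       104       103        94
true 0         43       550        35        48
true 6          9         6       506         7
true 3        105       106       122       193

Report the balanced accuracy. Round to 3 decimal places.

0.652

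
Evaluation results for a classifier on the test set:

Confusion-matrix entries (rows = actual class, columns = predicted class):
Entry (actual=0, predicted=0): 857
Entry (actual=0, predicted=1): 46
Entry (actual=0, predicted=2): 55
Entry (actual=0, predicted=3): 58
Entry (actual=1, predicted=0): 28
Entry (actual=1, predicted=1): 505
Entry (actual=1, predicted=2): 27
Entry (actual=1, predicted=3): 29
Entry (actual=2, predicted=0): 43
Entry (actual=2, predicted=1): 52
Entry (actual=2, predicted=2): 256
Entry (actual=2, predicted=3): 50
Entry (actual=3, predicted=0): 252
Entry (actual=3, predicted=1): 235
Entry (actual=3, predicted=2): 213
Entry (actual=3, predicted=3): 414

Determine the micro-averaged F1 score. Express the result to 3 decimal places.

0.651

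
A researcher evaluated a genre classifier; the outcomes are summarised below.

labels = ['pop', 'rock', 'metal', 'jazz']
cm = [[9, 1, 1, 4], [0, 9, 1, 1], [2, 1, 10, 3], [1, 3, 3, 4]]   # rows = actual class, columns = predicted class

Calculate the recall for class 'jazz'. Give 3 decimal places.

0.364

Take TP from the diagonal, FP from the rest of the 'jazz' prediction marginal, FN from the rest of the 'jazz' actual marginal.
recall = TP/(TP+FN).
jazz: TP=4, FN=1+3+3=7 → 4/11 = 0.3636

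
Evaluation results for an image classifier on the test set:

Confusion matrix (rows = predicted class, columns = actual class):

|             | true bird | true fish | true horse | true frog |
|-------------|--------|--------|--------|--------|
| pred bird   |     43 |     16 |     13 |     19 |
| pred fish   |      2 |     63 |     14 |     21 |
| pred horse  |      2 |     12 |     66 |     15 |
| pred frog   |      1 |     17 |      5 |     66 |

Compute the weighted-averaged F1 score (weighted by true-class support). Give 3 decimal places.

Per-class F1 score (2·TP/(2·TP+FP+FN)):
  bird: TP=43, FP=16+13+19=48, FN=2+2+1=5 → 86/139 = 0.6187
  fish: TP=63, FP=2+14+21=37, FN=16+12+17=45 → 126/208 = 0.6058
  horse: TP=66, FP=2+12+15=29, FN=13+14+5=32 → 132/193 = 0.6839
  frog: TP=66, FP=1+17+5=23, FN=19+21+15=55 → 132/210 = 0.6286
Weighted-F1 score = Σ (supportᵢ/N)·F1 scoreᵢ with N=375: (48/375)·0.6187 + (108/375)·0.6058 + (98/375)·0.6839 + (121/375)·0.6286 = 0.635

0.635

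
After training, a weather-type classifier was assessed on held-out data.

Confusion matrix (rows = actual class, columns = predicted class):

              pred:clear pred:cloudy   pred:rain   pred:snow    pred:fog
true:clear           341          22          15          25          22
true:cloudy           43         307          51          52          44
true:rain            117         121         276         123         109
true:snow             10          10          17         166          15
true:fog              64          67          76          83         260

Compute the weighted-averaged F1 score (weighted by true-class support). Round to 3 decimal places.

Per-class F1 score (2·TP/(2·TP+FP+FN)):
  clear: TP=341, FP=43+117+10+64=234, FN=22+15+25+22=84 → 682/1000 = 0.6820
  cloudy: TP=307, FP=22+121+10+67=220, FN=43+51+52+44=190 → 614/1024 = 0.5996
  rain: TP=276, FP=15+51+17+76=159, FN=117+121+123+109=470 → 552/1181 = 0.4674
  snow: TP=166, FP=25+52+123+83=283, FN=10+10+17+15=52 → 332/667 = 0.4978
  fog: TP=260, FP=22+44+109+15=190, FN=64+67+76+83=290 → 520/1000 = 0.5200
Weighted-F1 score = Σ (supportᵢ/N)·F1 scoreᵢ with N=2436: (425/2436)·0.6820 + (497/2436)·0.5996 + (746/2436)·0.4674 + (218/2436)·0.4978 + (550/2436)·0.5200 = 0.546

0.546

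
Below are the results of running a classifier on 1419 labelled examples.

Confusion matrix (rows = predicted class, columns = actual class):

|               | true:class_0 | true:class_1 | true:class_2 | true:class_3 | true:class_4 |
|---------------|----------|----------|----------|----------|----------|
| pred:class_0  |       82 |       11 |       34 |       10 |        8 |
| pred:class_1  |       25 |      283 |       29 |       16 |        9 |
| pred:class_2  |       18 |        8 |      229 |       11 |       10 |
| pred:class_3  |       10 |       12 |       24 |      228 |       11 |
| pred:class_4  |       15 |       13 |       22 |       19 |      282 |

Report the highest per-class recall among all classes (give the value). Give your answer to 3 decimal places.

0.881

Per-class recall (TP/(TP+FN)):
  class_0: TP=82, FN=25+18+10+15=68 → 82/150 = 0.5467
  class_1: TP=283, FN=11+8+12+13=44 → 283/327 = 0.8654
  class_2: TP=229, FN=34+29+24+22=109 → 229/338 = 0.6775
  class_3: TP=228, FN=10+16+11+19=56 → 228/284 = 0.8028
  class_4: TP=282, FN=8+9+10+11=38 → 282/320 = 0.8813
Highest is class 'class_4' with recall = 0.881.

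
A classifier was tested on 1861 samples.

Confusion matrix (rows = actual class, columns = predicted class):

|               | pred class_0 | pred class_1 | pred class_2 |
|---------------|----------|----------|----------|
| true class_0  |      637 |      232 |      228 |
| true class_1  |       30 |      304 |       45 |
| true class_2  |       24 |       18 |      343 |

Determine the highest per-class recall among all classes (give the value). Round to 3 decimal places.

Per-class recall (TP/(TP+FN)):
  class_0: TP=637, FN=232+228=460 → 637/1097 = 0.5807
  class_1: TP=304, FN=30+45=75 → 304/379 = 0.8021
  class_2: TP=343, FN=24+18=42 → 343/385 = 0.8909
Highest is class 'class_2' with recall = 0.891.

0.891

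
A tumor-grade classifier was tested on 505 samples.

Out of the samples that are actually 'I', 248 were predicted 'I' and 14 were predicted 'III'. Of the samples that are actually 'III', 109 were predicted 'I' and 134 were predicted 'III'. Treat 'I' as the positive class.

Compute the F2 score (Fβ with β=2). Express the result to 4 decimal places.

Fβ = (1+β²)·TP / ((1+β²)·TP + β²·FN + FP), with β²=4
= 5·248 / (5·248 + 4·14 + 109) = 0.8826

0.8826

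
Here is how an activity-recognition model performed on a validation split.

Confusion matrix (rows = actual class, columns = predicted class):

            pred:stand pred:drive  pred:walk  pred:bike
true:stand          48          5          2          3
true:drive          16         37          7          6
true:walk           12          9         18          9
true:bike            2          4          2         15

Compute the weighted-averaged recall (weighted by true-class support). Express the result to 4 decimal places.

0.6051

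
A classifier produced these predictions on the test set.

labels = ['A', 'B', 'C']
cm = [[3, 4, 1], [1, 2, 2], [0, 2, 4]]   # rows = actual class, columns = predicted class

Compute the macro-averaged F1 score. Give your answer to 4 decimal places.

Per-class F1 score (2·TP/(2·TP+FP+FN)):
  A: TP=3, FP=1+0=1, FN=4+1=5 → 6/12 = 0.50000
  B: TP=2, FP=4+2=6, FN=1+2=3 → 4/13 = 0.30769
  C: TP=4, FP=1+2=3, FN=0+2=2 → 8/13 = 0.61538
Macro-F1 score = mean = (0.50000 + 0.30769 + 0.61538) / 3 = 0.4744

0.4744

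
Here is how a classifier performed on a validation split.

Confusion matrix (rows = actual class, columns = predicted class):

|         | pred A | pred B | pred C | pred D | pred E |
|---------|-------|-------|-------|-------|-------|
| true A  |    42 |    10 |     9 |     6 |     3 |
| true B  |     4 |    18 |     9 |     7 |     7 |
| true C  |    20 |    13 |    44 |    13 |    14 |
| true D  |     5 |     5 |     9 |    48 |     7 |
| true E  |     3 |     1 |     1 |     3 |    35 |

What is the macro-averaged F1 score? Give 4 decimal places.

0.5505

Per-class F1 score (2·TP/(2·TP+FP+FN)):
  A: TP=42, FP=4+20+5+3=32, FN=10+9+6+3=28 → 84/144 = 0.58333
  B: TP=18, FP=10+13+5+1=29, FN=4+9+7+7=27 → 36/92 = 0.39130
  C: TP=44, FP=9+9+9+1=28, FN=20+13+13+14=60 → 88/176 = 0.50000
  D: TP=48, FP=6+7+13+3=29, FN=5+5+9+7=26 → 96/151 = 0.63576
  E: TP=35, FP=3+7+14+7=31, FN=3+1+1+3=8 → 70/109 = 0.64220
Macro-F1 score = mean = (0.58333 + 0.39130 + 0.50000 + 0.63576 + 0.64220) / 5 = 0.5505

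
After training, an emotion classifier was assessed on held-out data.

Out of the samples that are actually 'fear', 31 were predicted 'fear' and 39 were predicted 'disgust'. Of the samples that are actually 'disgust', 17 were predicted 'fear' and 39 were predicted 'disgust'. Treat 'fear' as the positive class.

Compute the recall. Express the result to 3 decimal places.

Recall = TP/(TP+FN) = 31/(31+39) = 31/70 = 0.443

0.443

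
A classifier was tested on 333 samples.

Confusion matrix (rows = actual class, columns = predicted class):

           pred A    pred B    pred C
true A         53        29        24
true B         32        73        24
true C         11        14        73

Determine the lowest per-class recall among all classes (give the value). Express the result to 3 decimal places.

0.500

Per-class recall (TP/(TP+FN)):
  A: TP=53, FN=29+24=53 → 53/106 = 0.5000
  B: TP=73, FN=32+24=56 → 73/129 = 0.5659
  C: TP=73, FN=11+14=25 → 73/98 = 0.7449
Lowest is class 'A' with recall = 0.500.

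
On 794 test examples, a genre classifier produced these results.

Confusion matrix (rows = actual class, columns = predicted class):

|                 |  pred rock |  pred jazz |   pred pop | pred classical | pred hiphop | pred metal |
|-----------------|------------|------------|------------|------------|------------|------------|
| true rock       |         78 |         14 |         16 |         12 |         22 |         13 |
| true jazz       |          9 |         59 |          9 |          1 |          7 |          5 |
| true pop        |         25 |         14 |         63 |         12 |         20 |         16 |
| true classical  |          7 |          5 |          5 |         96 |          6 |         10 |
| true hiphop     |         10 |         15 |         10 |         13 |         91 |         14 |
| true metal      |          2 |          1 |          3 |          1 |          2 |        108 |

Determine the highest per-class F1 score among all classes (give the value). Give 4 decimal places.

0.7633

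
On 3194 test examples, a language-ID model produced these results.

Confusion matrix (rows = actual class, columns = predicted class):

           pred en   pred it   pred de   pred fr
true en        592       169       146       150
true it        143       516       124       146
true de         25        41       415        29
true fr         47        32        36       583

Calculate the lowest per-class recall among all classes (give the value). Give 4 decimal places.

0.5554

Per-class recall (TP/(TP+FN)):
  en: TP=592, FN=169+146+150=465 → 592/1057 = 0.56008
  it: TP=516, FN=143+124+146=413 → 516/929 = 0.55544
  de: TP=415, FN=25+41+29=95 → 415/510 = 0.81373
  fr: TP=583, FN=47+32+36=115 → 583/698 = 0.83524
Lowest is class 'it' with recall = 0.5554.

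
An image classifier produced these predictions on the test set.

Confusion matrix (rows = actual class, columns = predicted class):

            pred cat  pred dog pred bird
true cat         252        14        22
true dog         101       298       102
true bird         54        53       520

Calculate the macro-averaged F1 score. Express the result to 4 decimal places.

0.7439

Per-class F1 score (2·TP/(2·TP+FP+FN)):
  cat: TP=252, FP=101+54=155, FN=14+22=36 → 504/695 = 0.72518
  dog: TP=298, FP=14+53=67, FN=101+102=203 → 596/866 = 0.68822
  bird: TP=520, FP=22+102=124, FN=54+53=107 → 1040/1271 = 0.81825
Macro-F1 score = mean = (0.72518 + 0.68822 + 0.81825) / 3 = 0.7439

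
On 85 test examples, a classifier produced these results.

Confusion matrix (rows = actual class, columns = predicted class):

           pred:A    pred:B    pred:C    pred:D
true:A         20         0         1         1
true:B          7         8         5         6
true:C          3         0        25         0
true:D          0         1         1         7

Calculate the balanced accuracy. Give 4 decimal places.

0.7219

Balanced accuracy = mean of per-class recall.
  A: recall = 20/22 = 0.90909
  B: recall = 8/26 = 0.30769
  C: recall = 25/28 = 0.89286
  D: recall = 7/9 = 0.77778
Mean = (0.90909 + 0.30769 + 0.89286 + 0.77778) / 4 = 0.7219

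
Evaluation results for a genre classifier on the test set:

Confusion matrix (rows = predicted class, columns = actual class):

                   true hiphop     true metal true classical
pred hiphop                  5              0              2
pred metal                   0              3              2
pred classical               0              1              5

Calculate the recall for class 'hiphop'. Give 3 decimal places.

1.000

Take TP from the diagonal, FP from the rest of the 'hiphop' prediction marginal, FN from the rest of the 'hiphop' actual marginal.
recall = TP/(TP+FN).
hiphop: TP=5, FN=0+0=0 → 5/5 = 1.0000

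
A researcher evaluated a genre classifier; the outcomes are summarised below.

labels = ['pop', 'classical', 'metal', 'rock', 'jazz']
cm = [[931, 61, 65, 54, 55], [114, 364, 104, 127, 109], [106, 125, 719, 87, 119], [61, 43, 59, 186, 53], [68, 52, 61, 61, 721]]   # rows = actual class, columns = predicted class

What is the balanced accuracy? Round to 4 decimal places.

0.6154

Balanced accuracy = mean of per-class recall.
  pop: recall = 931/1166 = 0.79846
  classical: recall = 364/818 = 0.44499
  metal: recall = 719/1156 = 0.62197
  rock: recall = 186/402 = 0.46269
  jazz: recall = 721/963 = 0.74870
Mean = (0.79846 + 0.44499 + 0.62197 + 0.46269 + 0.74870) / 5 = 0.6154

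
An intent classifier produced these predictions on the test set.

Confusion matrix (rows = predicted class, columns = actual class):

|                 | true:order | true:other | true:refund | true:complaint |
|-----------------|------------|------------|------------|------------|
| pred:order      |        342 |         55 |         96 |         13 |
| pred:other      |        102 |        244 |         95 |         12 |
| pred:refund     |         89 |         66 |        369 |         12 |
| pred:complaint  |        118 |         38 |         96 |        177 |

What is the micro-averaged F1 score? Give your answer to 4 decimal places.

Micro-averaging pools counts across classes: ΣTP=1132, ΣFP=792, ΣFN=792.
Micro-F1 score = 2·TP/(2·TP+FP+FN) on pooled counts = 0.5884 (equals overall accuracy in single-label multiclass).

0.5884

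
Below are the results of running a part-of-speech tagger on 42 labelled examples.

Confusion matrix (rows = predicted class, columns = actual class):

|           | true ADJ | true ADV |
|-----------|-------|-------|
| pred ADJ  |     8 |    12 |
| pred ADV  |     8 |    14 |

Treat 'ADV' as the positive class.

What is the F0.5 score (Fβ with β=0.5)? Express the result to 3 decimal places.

Fβ = (1+β²)·TP / ((1+β²)·TP + β²·FN + FP), with β²=1/4
= 1.25·14 / (1.25·14 + 0.25·12 + 8) = 0.614

0.614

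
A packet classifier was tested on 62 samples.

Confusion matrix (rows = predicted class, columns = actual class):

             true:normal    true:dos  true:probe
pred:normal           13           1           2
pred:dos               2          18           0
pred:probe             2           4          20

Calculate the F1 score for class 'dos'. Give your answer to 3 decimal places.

Treat 'dos' as positive and all other classes as negative.
F1 score = 2·TP/(2·TP+FP+FN).
dos: TP=18, FP=2+0=2, FN=1+4=5 → 36/43 = 0.8372

0.837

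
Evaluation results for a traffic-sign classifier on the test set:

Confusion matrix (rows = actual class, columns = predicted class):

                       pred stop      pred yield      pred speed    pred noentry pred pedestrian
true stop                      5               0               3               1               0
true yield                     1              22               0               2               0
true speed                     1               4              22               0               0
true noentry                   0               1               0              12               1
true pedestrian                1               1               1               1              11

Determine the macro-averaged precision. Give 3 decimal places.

Per-class precision (TP/(TP+FP)):
  stop: TP=5, FP=1+1+0+1=3 → 5/8 = 0.6250
  yield: TP=22, FP=0+4+1+1=6 → 22/28 = 0.7857
  speed: TP=22, FP=3+0+0+1=4 → 22/26 = 0.8462
  noentry: TP=12, FP=1+2+0+1=4 → 12/16 = 0.7500
  pedestrian: TP=11, FP=0+0+0+1=1 → 11/12 = 0.9167
Macro-precision = mean = (0.6250 + 0.7857 + 0.8462 + 0.7500 + 0.9167) / 5 = 0.785

0.785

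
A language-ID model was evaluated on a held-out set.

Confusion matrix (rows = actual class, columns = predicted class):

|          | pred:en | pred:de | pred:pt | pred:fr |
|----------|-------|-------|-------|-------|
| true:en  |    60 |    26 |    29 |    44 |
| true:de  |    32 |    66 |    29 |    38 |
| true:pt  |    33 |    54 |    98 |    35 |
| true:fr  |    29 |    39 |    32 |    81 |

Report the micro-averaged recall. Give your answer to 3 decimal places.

Micro-averaging pools counts across classes: ΣTP=305, ΣFP=420, ΣFN=420.
Micro-recall = TP/(TP+FN) on pooled counts = 0.421 (equals overall accuracy in single-label multiclass).

0.421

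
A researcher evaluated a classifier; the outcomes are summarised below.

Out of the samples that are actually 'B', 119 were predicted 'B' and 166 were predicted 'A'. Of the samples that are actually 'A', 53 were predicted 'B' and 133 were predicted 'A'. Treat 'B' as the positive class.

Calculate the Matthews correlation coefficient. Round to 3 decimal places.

MCC = (TP·TN − FP·FN) / √((TP+FP)(TP+FN)(TN+FP)(TN+FN))
Numerator = 119·133 − 53·166 = 7029
Denominator = √(172·285·186·299) = √2726198280 = 52213.0087
MCC = 7029 / 52213.0087 = 0.135

0.135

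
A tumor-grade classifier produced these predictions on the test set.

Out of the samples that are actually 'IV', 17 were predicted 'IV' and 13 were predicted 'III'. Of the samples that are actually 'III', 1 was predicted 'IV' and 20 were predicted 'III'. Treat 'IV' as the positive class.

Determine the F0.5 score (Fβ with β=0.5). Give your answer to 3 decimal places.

Fβ = (1+β²)·TP / ((1+β²)·TP + β²·FN + FP), with β²=1/4
= 1.25·17 / (1.25·17 + 0.25·13 + 1) = 0.833

0.833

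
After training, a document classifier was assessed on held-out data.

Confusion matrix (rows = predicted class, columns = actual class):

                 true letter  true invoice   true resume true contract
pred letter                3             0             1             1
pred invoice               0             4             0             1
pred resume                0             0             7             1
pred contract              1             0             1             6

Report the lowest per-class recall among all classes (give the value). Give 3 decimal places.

Per-class recall (TP/(TP+FN)):
  letter: TP=3, FN=0+0+1=1 → 3/4 = 0.7500
  invoice: TP=4, FN=0+0+0=0 → 4/4 = 1.0000
  resume: TP=7, FN=1+0+1=2 → 7/9 = 0.7778
  contract: TP=6, FN=1+1+1=3 → 6/9 = 0.6667
Lowest is class 'contract' with recall = 0.667.

0.667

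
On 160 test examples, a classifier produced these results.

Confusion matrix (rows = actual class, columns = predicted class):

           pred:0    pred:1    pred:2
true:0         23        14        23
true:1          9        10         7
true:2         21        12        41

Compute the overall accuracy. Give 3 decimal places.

0.463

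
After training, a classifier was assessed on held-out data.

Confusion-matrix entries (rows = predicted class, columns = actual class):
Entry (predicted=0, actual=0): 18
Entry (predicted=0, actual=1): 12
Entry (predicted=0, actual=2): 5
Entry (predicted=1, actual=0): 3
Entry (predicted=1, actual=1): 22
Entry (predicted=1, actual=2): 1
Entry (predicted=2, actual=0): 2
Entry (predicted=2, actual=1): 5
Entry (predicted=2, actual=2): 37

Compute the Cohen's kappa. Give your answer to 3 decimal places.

Observed agreement pₒ = trace/N = 77/105 = 0.7333
Expected agreement pₑ = Σ (rowᵢ·colᵢ)/N² = (23·35 + 39·26 + 43·44)/105² = 0.3366
κ = (pₒ − pₑ)/(1 − pₑ) = (0.7333 − 0.3366)/(1 − 0.3366) = 0.598

0.598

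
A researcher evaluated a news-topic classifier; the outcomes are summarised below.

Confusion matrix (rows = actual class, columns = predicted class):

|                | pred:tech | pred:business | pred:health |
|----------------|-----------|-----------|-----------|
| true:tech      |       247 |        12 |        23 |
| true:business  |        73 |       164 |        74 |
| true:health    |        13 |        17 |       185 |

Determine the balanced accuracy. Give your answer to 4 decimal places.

0.7546

Balanced accuracy = mean of per-class recall.
  tech: recall = 247/282 = 0.87589
  business: recall = 164/311 = 0.52733
  health: recall = 185/215 = 0.86047
Mean = (0.87589 + 0.52733 + 0.86047) / 3 = 0.7546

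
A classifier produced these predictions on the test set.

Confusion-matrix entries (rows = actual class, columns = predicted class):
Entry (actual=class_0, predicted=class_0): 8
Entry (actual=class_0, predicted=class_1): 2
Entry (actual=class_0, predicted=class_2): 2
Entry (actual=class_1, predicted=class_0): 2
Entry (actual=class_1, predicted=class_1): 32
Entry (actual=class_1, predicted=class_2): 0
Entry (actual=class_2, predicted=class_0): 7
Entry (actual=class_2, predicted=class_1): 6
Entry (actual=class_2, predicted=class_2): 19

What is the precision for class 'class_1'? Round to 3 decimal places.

0.800

One-vs-rest for 'class_1': TP = diagonal; FP = other classes predicted 'class_1'; FN = 'class_1' predicted as other.
precision = TP/(TP+FP).
class_1: TP=32, FP=2+6=8 → 32/40 = 0.8000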